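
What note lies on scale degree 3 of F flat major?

Ab

The Fb major scale runs Fb Gb Ab Bbb Cb Db Eb.
Degree 3 is Ab.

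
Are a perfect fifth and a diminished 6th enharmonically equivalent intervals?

Yes

A perfect fifth spans 7 semitones; a diminished sixth spans 7.
They are enharmonically equivalent.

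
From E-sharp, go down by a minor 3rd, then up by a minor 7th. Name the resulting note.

A minor third down from E# is C## (letter C, 3 semitones down).
A minor seventh up from C## is B# (letter B, 10 semitones up).

B#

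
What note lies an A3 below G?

Ebb

G down a major third is Eb, so the target letter is E.
From G, an augmented third is 5 semitones down: Ebb.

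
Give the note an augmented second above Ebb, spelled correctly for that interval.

E up a major second is F#, so the target letter is F.
From Ebb, an augmented second is 3 semitones up: F.

F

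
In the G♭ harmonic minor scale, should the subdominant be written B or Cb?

Each scale degree takes a distinct letter name. Degree 4 of a scale on G must use the letter C.
Cb and B are enharmonically the same pitch, but only Cb uses the letter C, so it is the correct spelling here.

Cb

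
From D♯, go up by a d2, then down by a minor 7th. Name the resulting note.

A diminished second up from D# is Eb (letter E, 0 semitones up).
A minor seventh down from Eb is F (letter F, 10 semitones down).

F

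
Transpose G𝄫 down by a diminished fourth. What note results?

G down a perfect fourth is D, so the target letter is D.
From Gbb, a diminished fourth is 4 semitones down: Db.

Db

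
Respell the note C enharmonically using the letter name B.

Plain B sits 1 semitone below C, so on the letter B the same pitch needs a sharp: B#.

B#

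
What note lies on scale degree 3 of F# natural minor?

A

The F# natural minor scale runs F# G# A B C# D E.
Degree 3 is A.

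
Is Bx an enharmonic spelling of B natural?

Two spellings are enharmonically equivalent only if they share a pitch class.
Here B## → 1, B → 11; 1 ≠ 11, so they are not.

No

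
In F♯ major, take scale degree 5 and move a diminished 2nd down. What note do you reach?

B##

Scale degree 5 of F# major is C#.
A diminished second (0 semitones) below C# lands on the letter B, giving B##.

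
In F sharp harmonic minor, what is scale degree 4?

B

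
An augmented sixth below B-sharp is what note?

A sixth below B lands on the letter D.
An augmented sixth spans 10 semitones, so B# moves to pitch class 2. On the letter D that is D.

D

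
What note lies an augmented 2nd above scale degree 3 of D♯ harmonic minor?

Scale degree 3 of D# harmonic minor is F#.
An augmented second (3 semitones) above F# lands on the letter G, giving G##.

G##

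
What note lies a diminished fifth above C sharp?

A fifth above C lands on the letter G.
A diminished fifth spans 6 semitones, so C# moves to pitch class 7. On the letter G that is G.

G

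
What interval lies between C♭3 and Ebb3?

minor third

Counting letters C–D–E gives a third.
Cb→Ebb = 3 semitones, 1 narrower than the major third (4), so minor.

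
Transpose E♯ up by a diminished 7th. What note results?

A seventh above E lands on the letter D.
A diminished seventh spans 9 semitones, so E# moves to pitch class 2. On the letter D that is D.

D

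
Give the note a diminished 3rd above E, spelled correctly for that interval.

Gb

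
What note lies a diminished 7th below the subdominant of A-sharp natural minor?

The subdominant of A# natural minor is D#.
A diminished seventh (9 semitones) below D# lands on the letter E, giving E##.

E##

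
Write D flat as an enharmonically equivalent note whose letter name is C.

Db is pitch class 1. The letter C alone is pitch class 0.
To reach pitch class 1 from C requires an offset of +1 semitone, i.e. sharp: C#.

C#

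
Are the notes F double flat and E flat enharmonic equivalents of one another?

Yes

Fbb = pitch class 3 and Eb = pitch class 3 — the same pitch class, so they are enharmonic equivalents.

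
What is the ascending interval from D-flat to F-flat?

minor third

Counting letters D–E–F gives a third.
Db→Fb = 3 semitones, 1 narrower than the major third (4), so minor.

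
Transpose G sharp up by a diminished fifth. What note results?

A fifth above G lands on the letter D.
A diminished fifth spans 6 semitones, so G# moves to pitch class 2. On the letter D that is D.

D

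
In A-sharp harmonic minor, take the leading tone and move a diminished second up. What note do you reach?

The leading tone of A# harmonic minor is G##.
A diminished second (0 semitones) above G## lands on the letter A, giving A.

A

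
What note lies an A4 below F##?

F down a perfect fourth is C, so the target letter is C.
From F##, an augmented fourth is 6 semitones down: C#.

C#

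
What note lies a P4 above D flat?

D up a perfect fourth is G, so the target letter is G.
From Db, a perfect fourth is 5 semitones up: Gb.

Gb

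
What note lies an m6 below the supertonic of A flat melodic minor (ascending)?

The supertonic of Ab melodic minor (ascending) is Bb.
A minor sixth (8 semitones) below Bb lands on the letter D, giving D.

D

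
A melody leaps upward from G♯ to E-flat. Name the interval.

Counting letters G–A–B–C–D–E gives a sixth.
G#→Eb = 7 semitones, 2 narrower than the major sixth (9), so diminished.

diminished sixth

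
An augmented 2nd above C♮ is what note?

D#

C up a major second is D, so the target letter is D.
From C, an augmented second is 3 semitones up: D#.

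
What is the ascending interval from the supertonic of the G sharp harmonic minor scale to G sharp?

minor seventh

The supertonic of G# harmonic minor is A#.
A# up to G#: letters A→G make it a seventh; 10 semitones makes it minor.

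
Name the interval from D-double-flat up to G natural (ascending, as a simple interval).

doubly augmented fourth

Counting letters D–E–F–G gives a fourth.
Dbb→G = 7 semitones, 2 wider than the perfect fourth (5), so doubly augmented.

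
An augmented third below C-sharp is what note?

Ab

A third below C lands on the letter A.
An augmented third spans 5 semitones, so C# moves to pitch class 8. On the letter A that is Ab.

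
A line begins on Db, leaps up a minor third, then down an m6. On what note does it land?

Ab

A minor third up from Db is Fb (letter F, 3 semitones up).
A minor sixth down from Fb is Ab (letter A, 8 semitones down).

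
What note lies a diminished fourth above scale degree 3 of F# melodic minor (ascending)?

Db

Scale degree 3 of F# melodic minor (ascending) is A.
A diminished fourth (4 semitones) above A lands on the letter D, giving Db.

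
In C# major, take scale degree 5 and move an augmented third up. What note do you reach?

Scale degree 5 of C# major is G#.
An augmented third (5 semitones) above G# lands on the letter B, giving B##.

B##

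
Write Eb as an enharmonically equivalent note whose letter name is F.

Fbb

Eb is pitch class 3. The letter F alone is pitch class 5.
To reach pitch class 3 from F requires an offset of -2 semitones, i.e. double flat: Fbb.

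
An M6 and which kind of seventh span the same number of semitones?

A major sixth spans 9 semitones.
A seventh spanning 9 semitones is diminished (the major seventh is 11).

diminished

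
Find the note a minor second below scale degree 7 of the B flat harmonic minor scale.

G#

Scale degree 7 of Bb harmonic minor is A.
A minor second (1 semitone) below A lands on the letter G, giving G#.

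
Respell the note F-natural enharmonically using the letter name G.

F is pitch class 5. The letter G alone is pitch class 7.
To reach pitch class 5 from G requires an offset of -2 semitones, i.e. double flat: Gbb.

Gbb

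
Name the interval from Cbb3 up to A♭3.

The letter names run C→A, a span of 5 letter steps, so the interval is some kind of sixth.
Cbb to Ab is 10 semitones. A major sixth is 9, so 10 makes it augmented.

augmented sixth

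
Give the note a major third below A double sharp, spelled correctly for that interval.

F##

A down a major third is F, so the target letter is F.
From A##, a major third is 4 semitones down: F##.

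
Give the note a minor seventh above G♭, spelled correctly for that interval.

A seventh above G lands on the letter F.
A minor seventh spans 10 semitones, so Gb moves to pitch class 4. On the letter F that is Fb.

Fb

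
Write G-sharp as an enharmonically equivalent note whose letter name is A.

Plain A sits 1 semitone above G#, so on the letter A the same pitch needs a flat: Ab.

Ab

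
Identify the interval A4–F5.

minor sixth

Counting letters A–B–C–D–E–F gives a sixth.
A→F = 8 semitones, 1 narrower than the major sixth (9), so minor.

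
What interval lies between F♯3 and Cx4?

augmented fifth

Counting letters F–G–A–B–C gives a fifth.
F#→C## = 8 semitones, 1 wider than the perfect fifth (7), so augmented.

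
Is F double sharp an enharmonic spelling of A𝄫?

Yes

F## = pitch class 7 and Abb = pitch class 7 — the same pitch class, so they are enharmonic equivalents.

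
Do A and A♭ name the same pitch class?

No

A is pitch class 9; Ab is pitch class 8.
The pitch classes differ (9 vs. 8), so they are not enharmonic equivalents.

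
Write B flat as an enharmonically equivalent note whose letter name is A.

A#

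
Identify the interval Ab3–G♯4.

Counting letters A–B–C–D–E–F–G gives a seventh.
Ab→G# = 12 semitones, 1 wider than the major seventh (11), so augmented.

augmented seventh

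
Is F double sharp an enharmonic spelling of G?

Yes

F## = pitch class 7 and G = pitch class 7 — the same pitch class, so they are enharmonic equivalents.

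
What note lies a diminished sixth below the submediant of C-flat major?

C#

The submediant of Cb major is Ab.
A diminished sixth (7 semitones) below Ab lands on the letter C, giving C#.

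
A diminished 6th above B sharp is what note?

B up a major sixth is G#, so the target letter is G.
From B#, a diminished sixth is 7 semitones up: G.

G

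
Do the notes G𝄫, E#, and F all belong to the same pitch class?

Yes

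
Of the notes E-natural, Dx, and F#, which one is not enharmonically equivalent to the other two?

F#

In 12-tone equal temperament, enharmonic equivalents share a pitch class. E is pitch class 4; D## is pitch class 4; F# is pitch class 6.
E and D## share pitch class 4, while F# is pitch class 6.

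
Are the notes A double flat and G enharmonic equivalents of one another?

Yes

Abb is pitch class 7; G is pitch class 7.
All spellings map to pitch class 7, so they are enharmonically equivalent.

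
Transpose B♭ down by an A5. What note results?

Ebb

A fifth below B lands on the letter E.
An augmented fifth spans 8 semitones, so Bb moves to pitch class 2. On the letter E that is Ebb.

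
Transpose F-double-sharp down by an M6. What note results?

A#

A sixth below F lands on the letter A.
A major sixth spans 9 semitones, so F## moves to pitch class 10. On the letter A that is A#.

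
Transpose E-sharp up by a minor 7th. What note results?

D#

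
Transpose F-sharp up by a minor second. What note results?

F up a major second is G, so the target letter is G.
From F#, a minor second is 1 semitone up: G.

G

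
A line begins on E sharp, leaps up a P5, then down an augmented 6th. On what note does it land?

D

A perfect fifth up from E# is B# (letter B, 7 semitones up).
An augmented sixth down from B# is D (letter D, 10 semitones down).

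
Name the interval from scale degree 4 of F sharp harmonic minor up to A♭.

diminished seventh

Scale degree 4 of F# harmonic minor is B.
B up to Ab: letters B→A make it a seventh; 9 semitones makes it diminished.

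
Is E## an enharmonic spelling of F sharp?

E## is pitch class 6; F# is pitch class 6.
All spellings map to pitch class 6, so they are enharmonically equivalent.

Yes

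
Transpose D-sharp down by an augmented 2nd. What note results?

C

D down a major second is C, so the target letter is C.
From D#, an augmented second is 3 semitones down: C.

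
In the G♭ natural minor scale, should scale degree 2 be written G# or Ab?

Each scale degree takes a distinct letter name. Degree 2 of a scale on G must use the letter A.
Ab and G# are enharmonically the same pitch, but only Ab uses the letter A, so it is the correct spelling here.

Ab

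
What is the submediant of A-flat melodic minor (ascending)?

The Ab melodic minor (ascending) scale runs Ab Bb Cb Db Eb F G.
Degree 6 is F.

F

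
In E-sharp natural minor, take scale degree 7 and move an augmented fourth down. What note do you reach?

A

Scale degree 7 of E# natural minor is D#.
An augmented fourth (6 semitones) below D# lands on the letter A, giving A.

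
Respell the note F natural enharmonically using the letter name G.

Gbb

F is pitch class 5. The letter G alone is pitch class 7.
To reach pitch class 5 from G requires an offset of -2 semitones, i.e. double flat: Gbb.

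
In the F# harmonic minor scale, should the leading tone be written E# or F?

Each scale degree takes a distinct letter name. Degree 7 of a scale on F must use the letter E.
E# and F are enharmonically the same pitch, but only E# uses the letter E, so it is the correct spelling here.

E#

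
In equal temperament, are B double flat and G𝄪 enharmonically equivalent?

Yes

Bbb is pitch class 9; G## is pitch class 9.
All spellings map to pitch class 9, so they are enharmonically equivalent.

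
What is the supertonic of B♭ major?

Degree 2 takes the letter 1 step above B, which is C.
In major, degree 2 sits 2 semitones above the tonic. Bb + 2 semitones is pitch class 0, spelled on C as C.

C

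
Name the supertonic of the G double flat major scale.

The Gbb major scale runs Gbb Abb Bbb Cbb Dbb Ebb Fb.
Degree 2 is Abb.

Abb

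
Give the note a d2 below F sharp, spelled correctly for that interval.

E##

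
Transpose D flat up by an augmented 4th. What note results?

D up a perfect fourth is G, so the target letter is G.
From Db, an augmented fourth is 6 semitones up: G.

G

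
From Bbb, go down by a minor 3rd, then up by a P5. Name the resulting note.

A minor third down from Bbb is Gb (letter G, 3 semitones down).
A perfect fifth up from Gb is Db (letter D, 7 semitones up).

Db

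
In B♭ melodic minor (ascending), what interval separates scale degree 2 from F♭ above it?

diminished fourth

Scale degree 2 of Bb melodic minor (ascending) is C.
C up to Fb: letters C→F make it a fourth; 4 semitones makes it diminished.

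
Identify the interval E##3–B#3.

The letter names run E→B, a span of 4 letter steps, so the interval is some kind of fifth.
E## to B# is 6 semitones. A perfect fifth is 7, so 6 makes it diminished.

diminished fifth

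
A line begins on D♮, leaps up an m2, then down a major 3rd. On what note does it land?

Cb

A minor second up from D is Eb (letter E, 1 semitone up).
A major third down from Eb is Cb (letter C, 4 semitones down).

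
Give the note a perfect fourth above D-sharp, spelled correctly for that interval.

A fourth above D lands on the letter G.
A perfect fourth spans 5 semitones, so D# moves to pitch class 8. On the letter G that is G#.

G#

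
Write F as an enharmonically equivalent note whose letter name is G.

Gbb

Plain G sits 2 semitones above F, so on the letter G the same pitch needs a double flat: Gbb.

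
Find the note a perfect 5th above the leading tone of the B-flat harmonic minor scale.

E

The leading tone of Bb harmonic minor is A.
A perfect fifth (7 semitones) above A lands on the letter E, giving E.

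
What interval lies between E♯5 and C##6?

Counting letters E–F–G–A–B–C gives a sixth.
E#→C## = 9 semitones, exactly the major sixth.

major sixth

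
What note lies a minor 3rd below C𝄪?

C down a major third is Ab, so the target letter is A.
From C##, a minor third is 3 semitones down: A##.

A##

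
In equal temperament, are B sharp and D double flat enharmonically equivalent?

Yes

B# is pitch class 0; Dbb is pitch class 0.
All spellings map to pitch class 0, so they are enharmonically equivalent.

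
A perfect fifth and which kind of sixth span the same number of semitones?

diminished

A perfect fifth spans 7 semitones.
A sixth spanning 7 semitones is diminished (the major sixth is 9).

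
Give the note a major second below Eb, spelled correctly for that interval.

E down a major second is D, so the target letter is D.
From Eb, a major second is 2 semitones down: Db.

Db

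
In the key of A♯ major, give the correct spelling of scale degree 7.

G##

The A# major scale runs A# B# C## D# E# F## G##.
Degree 7 is G##.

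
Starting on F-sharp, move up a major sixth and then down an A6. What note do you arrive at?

F

A major sixth up from F# is D# (letter D, 9 semitones up).
An augmented sixth down from D# is F (letter F, 10 semitones down).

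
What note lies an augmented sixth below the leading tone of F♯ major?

The leading tone of F# major is E#.
An augmented sixth (10 semitones) below E# lands on the letter G, giving G.

G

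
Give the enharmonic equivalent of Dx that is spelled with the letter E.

E

D## is pitch class 4. The letter E alone is pitch class 4.
Pitch class 4 on E needs no accidental: E.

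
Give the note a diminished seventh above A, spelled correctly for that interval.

A up a major seventh is G#, so the target letter is G.
From A, a diminished seventh is 9 semitones up: Gb.

Gb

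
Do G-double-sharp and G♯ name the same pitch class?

G## is pitch class 9; G# is pitch class 8.
The pitch classes differ (9 vs. 8), so they are not enharmonic equivalents.

No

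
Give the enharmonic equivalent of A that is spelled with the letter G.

A is pitch class 9. The letter G alone is pitch class 7.
To reach pitch class 9 from G requires an offset of +2 semitones, i.e. double sharp: G##.

G##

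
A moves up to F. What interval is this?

Counting letters A–B–C–D–E–F gives a sixth.
A→F = 8 semitones, 1 narrower than the major sixth (9), so minor.

minor sixth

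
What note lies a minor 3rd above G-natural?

A third above G lands on the letter B.
A minor third spans 3 semitones, so G moves to pitch class 10. On the letter B that is Bb.

Bb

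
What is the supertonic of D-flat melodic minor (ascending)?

Eb

The Db melodic minor (ascending) scale runs Db Eb Fb Gb Ab Bb C.
Degree 2 is Eb.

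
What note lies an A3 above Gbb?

G up a major third is B, so the target letter is B.
From Gbb, an augmented third is 5 semitones up: Bb.

Bb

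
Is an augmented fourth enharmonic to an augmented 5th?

No

An augmented fourth spans 6 semitones; an augmented fifth spans 8.
The spans differ, so they are not enharmonic equivalents.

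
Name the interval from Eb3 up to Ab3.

perfect fourth

Counting letters E–F–G–A gives a fourth.
Eb→Ab = 5 semitones, exactly the perfect fourth.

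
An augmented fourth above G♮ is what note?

G up a perfect fourth is C, so the target letter is C.
From G, an augmented fourth is 6 semitones up: C#.

C#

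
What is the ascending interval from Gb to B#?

Counting letters G–A–B gives a third.
Gb→B# = 6 semitones, 2 wider than the major third (4), so doubly augmented.

doubly augmented third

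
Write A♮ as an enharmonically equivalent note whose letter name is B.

Bbb

Plain B sits 2 semitones above A, so on the letter B the same pitch needs a double flat: Bbb.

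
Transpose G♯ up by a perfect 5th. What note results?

A fifth above G lands on the letter D.
A perfect fifth spans 7 semitones, so G# moves to pitch class 3. On the letter D that is D#.

D#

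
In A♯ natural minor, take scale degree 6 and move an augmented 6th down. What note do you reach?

Scale degree 6 of A# natural minor is F#.
An augmented sixth (10 semitones) below F# lands on the letter A, giving Ab.

Ab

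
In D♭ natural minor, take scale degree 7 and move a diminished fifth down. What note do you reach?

F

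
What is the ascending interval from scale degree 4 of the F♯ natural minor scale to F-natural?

diminished fifth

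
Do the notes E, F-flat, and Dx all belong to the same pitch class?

E = pitch class 4 and Fb = pitch class 4 and D## = pitch class 4 — the same pitch class, so they are enharmonic equivalents.

Yes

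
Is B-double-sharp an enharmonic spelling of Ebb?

No

Two spellings are enharmonically equivalent only if they share a pitch class.
Here B## → 1, Ebb → 2; 1 ≠ 2, so they are not.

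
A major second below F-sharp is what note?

E

A second below F lands on the letter E.
A major second spans 2 semitones, so F# moves to pitch class 4. On the letter E that is E.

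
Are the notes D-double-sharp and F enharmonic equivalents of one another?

No

Two spellings are enharmonically equivalent only if they share a pitch class.
Here D## → 4, F → 5; 4 ≠ 5, so they are not.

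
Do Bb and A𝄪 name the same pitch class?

No

Bb is pitch class 10; A## is pitch class 11.
The pitch classes differ (10 vs. 11), so they are not enharmonic equivalents.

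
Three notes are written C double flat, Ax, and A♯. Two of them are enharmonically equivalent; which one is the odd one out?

In 12-tone equal temperament, enharmonic equivalents share a pitch class. Cbb is pitch class 10; A## is pitch class 11; A# is pitch class 10.
Cbb and A# share pitch class 10, while A## is pitch class 11.

A##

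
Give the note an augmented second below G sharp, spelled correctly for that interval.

G down a major second is F, so the target letter is F.
From G#, an augmented second is 3 semitones down: F.

F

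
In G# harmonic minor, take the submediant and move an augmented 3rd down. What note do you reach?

Cb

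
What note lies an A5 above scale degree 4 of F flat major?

F

Scale degree 4 of Fb major is Bbb.
An augmented fifth (8 semitones) above Bbb lands on the letter F, giving F.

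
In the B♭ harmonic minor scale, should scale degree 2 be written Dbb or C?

C

Each scale degree takes a distinct letter name. Degree 2 of a scale on B must use the letter C.
C and Dbb are enharmonically the same pitch, but only C uses the letter C, so it is the correct spelling here.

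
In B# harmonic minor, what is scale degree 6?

G#

Degree 6 takes the letter 5 steps above B, which is G.
In harmonic minor, degree 6 sits 8 semitones above the tonic. B# + 8 semitones is pitch class 8, spelled on G as G#.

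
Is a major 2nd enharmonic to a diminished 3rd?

A major second spans 2 semitones; a diminished third spans 2.
They are enharmonically equivalent.

Yes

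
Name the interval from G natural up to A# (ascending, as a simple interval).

The letter names run G→A, a span of 1 letter step, so the interval is some kind of second.
G to A# is 3 semitones. A major second is 2, so 3 makes it augmented.

augmented second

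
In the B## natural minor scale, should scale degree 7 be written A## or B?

A##

Each scale degree takes a distinct letter name. Degree 7 of a scale on B must use the letter A.
A## and B are enharmonically the same pitch, but only A## uses the letter A, so it is the correct spelling here.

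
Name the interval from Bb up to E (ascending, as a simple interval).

augmented fourth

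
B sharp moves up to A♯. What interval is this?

minor seventh

The letter names run B→A, a span of 6 letter steps, so the interval is some kind of seventh.
B# to A# is 10 semitones. A major seventh is 11, so 10 makes it minor.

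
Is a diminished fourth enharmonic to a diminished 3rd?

A diminished fourth spans 4 semitones; a diminished third spans 2.
The spans differ, so they are not enharmonic equivalents.

No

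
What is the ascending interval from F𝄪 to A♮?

The letter names run F→A, a span of 2 letter steps, so the interval is some kind of third.
F## to A is 2 semitones. A major third is 4, so 2 makes it diminished.

diminished third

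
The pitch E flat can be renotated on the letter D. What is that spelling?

D#

Plain D sits 1 semitone below Eb, so on the letter D the same pitch needs a sharp: D#.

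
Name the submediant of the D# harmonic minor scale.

Degree 6 takes the letter 5 steps above D, which is B.
In harmonic minor, degree 6 sits 8 semitones above the tonic. D# + 8 semitones is pitch class 11, spelled on B as B.

B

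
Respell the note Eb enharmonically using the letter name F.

Eb is pitch class 3. The letter F alone is pitch class 5.
To reach pitch class 3 from F requires an offset of -2 semitones, i.e. double flat: Fbb.

Fbb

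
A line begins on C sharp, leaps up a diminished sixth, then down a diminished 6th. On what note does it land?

C#

A diminished sixth up from C# is Ab (letter A, 7 semitones up).
A diminished sixth down from Ab is C# (letter C, 7 semitones down).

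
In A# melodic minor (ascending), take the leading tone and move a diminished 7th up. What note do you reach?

The leading tone of A# melodic minor (ascending) is G##.
A diminished seventh (9 semitones) above G## lands on the letter F, giving F#.

F#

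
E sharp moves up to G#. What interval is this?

minor third

Counting letters E–F–G gives a third.
E#→G# = 3 semitones, 1 narrower than the major third (4), so minor.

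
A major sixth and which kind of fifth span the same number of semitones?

doubly augmented

A major sixth spans 9 semitones.
A fifth spanning 9 semitones is doubly augmented (the perfect fifth is 7).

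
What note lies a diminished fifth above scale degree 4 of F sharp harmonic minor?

F

Scale degree 4 of F# harmonic minor is B.
A diminished fifth (6 semitones) above B lands on the letter F, giving F.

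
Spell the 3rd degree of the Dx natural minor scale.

F##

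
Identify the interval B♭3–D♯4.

augmented third

The letter names run B→D, a span of 2 letter steps, so the interval is some kind of third.
Bb to D# is 5 semitones. A major third is 4, so 5 makes it augmented.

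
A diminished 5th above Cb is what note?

Gbb

A fifth above C lands on the letter G.
A diminished fifth spans 6 semitones, so Cb moves to pitch class 5. On the letter G that is Gbb.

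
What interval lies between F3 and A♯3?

Counting letters F–G–A gives a third.
F→A# = 5 semitones, 1 wider than the major third (4), so augmented.

augmented third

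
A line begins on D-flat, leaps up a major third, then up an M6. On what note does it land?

D

A major third up from Db is F (letter F, 4 semitones up).
A major sixth up from F is D (letter D, 9 semitones up).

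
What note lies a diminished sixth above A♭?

A sixth above A lands on the letter F.
A diminished sixth spans 7 semitones, so Ab moves to pitch class 3. On the letter F that is Fbb.

Fbb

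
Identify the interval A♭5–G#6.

augmented seventh

Counting letters A–B–C–D–E–F–G gives a seventh.
Ab→G# = 12 semitones, 1 wider than the major seventh (11), so augmented.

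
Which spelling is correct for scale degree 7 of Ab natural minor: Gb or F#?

Gb

Each scale degree takes a distinct letter name. Degree 7 of a scale on A must use the letter G.
Gb and F# are enharmonically the same pitch, but only Gb uses the letter G, so it is the correct spelling here.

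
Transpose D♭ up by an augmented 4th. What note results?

G

A fourth above D lands on the letter G.
An augmented fourth spans 6 semitones, so Db moves to pitch class 7. On the letter G that is G.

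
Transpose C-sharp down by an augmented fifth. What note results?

C down a perfect fifth is F, so the target letter is F.
From C#, an augmented fifth is 8 semitones down: F.

F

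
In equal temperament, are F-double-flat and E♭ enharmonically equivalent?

Fbb = pitch class 3 and Eb = pitch class 3 — the same pitch class, so they are enharmonic equivalents.

Yes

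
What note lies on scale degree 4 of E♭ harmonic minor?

Ab

Degree 4 takes the letter 3 steps above E, which is A.
In harmonic minor, degree 4 sits 5 semitones above the tonic. Eb + 5 semitones is pitch class 8, spelled on A as Ab.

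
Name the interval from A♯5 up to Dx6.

augmented fourth

Counting letters A–B–C–D gives a fourth.
A#→D## = 6 semitones, 1 wider than the perfect fourth (5), so augmented.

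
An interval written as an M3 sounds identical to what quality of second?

A major third spans 4 semitones.
A second spanning 4 semitones is doubly augmented (the major second is 2).

doubly augmented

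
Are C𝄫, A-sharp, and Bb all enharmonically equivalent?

Yes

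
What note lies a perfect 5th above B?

F#

A fifth above B lands on the letter F.
A perfect fifth spans 7 semitones, so B moves to pitch class 6. On the letter F that is F#.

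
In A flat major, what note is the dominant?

Eb

The Ab major scale runs Ab Bb C Db Eb F G.
Degree 5 is Eb.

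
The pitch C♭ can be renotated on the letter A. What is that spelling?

Cb is pitch class 11. The letter A alone is pitch class 9.
To reach pitch class 11 from A requires an offset of +2 semitones, i.e. double sharp: A##.

A##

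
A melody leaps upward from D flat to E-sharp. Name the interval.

doubly augmented second

The letter names run D→E, a span of 1 letter step, so the interval is some kind of second.
Db to E# is 4 semitones. A major second is 2, so 4 makes it doubly augmented.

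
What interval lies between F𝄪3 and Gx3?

major second

The letter names run F→G, a span of 1 letter step, so the interval is some kind of second.
F## to G## is 2 semitones. A major second is 2, so 2 makes it major.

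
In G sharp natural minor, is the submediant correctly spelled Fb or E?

E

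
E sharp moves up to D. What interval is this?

Counting letters E–F–G–A–B–C–D gives a seventh.
E#→D = 9 semitones, 2 narrower than the major seventh (11), so diminished.

diminished seventh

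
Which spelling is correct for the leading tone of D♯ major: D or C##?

Each scale degree takes a distinct letter name. Degree 7 of a scale on D must use the letter C.
C## and D are enharmonically the same pitch, but only C## uses the letter C, so it is the correct spelling here.

C##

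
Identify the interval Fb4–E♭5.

major seventh

Counting letters F–G–A–B–C–D–E gives a seventh.
Fb→Eb = 11 semitones, exactly the major seventh.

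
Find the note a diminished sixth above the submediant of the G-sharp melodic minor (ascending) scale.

C

The submediant of G# melodic minor (ascending) is E#.
A diminished sixth (7 semitones) above E# lands on the letter C, giving C.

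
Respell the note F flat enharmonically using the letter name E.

Plain E sits at the same pitch as Fb, so on the letter E the same pitch needs a natural: E.

E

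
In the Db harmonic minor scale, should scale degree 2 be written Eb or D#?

Each scale degree takes a distinct letter name. Degree 2 of a scale on D must use the letter E.
Eb and D# are enharmonically the same pitch, but only Eb uses the letter E, so it is the correct spelling here.

Eb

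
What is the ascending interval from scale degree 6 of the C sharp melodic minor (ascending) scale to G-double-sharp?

Scale degree 6 of C# melodic minor (ascending) is A#.
A# up to G##: letters A→G make it a seventh; 11 semitones makes it major.

major seventh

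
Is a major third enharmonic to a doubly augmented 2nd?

Yes

A major third spans 4 semitones; a doubly augmented second spans 4.
They are enharmonically equivalent.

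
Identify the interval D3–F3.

minor third

The letter names run D→F, a span of 2 letter steps, so the interval is some kind of third.
D to F is 3 semitones. A major third is 4, so 3 makes it minor.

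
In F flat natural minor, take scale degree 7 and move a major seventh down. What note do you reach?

Scale degree 7 of Fb natural minor is Ebb.
A major seventh (11 semitones) below Ebb lands on the letter F, giving Fbb.

Fbb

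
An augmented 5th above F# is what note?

A fifth above F lands on the letter C.
An augmented fifth spans 8 semitones, so F# moves to pitch class 2. On the letter C that is C##.

C##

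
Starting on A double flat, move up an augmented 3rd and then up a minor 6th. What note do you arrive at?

An augmented third up from Abb is C (letter C, 5 semitones up).
A minor sixth up from C is Ab (letter A, 8 semitones up).

Ab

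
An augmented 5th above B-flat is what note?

F#

B up a perfect fifth is F#, so the target letter is F.
From Bb, an augmented fifth is 8 semitones up: F#.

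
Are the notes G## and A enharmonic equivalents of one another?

G## = pitch class 9 and A = pitch class 9 — the same pitch class, so they are enharmonic equivalents.

Yes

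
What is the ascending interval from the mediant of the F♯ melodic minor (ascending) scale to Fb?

The mediant of F# melodic minor (ascending) is A.
A up to Fb: letters A→F make it a sixth; 7 semitones makes it diminished.

diminished sixth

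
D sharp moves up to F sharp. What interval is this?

The letter names run D→F, a span of 2 letter steps, so the interval is some kind of third.
D# to F# is 3 semitones. A major third is 4, so 3 makes it minor.

minor third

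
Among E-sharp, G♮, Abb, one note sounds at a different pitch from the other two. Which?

In 12-tone equal temperament, enharmonic equivalents share a pitch class. E# is pitch class 5; G is pitch class 7; Abb is pitch class 7.
G and Abb share pitch class 7, while E# is pitch class 5.

E#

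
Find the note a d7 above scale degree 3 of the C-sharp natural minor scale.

Scale degree 3 of C# natural minor is E.
A diminished seventh (9 semitones) above E lands on the letter D, giving Db.

Db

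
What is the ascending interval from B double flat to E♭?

The letter names run B→E, a span of 3 letter steps, so the interval is some kind of fourth.
Bbb to Eb is 6 semitones. A perfect fourth is 5, so 6 makes it augmented.

augmented fourth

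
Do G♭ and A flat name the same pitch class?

Two spellings are enharmonically equivalent only if they share a pitch class.
Here Gb → 6, Ab → 8; 6 ≠ 8, so they are not.

No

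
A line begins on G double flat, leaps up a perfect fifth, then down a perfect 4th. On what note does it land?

Abb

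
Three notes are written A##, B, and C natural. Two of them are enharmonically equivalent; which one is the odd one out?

In 12-tone equal temperament, enharmonic equivalents share a pitch class. A## is pitch class 11; B is pitch class 11; C is pitch class 0.
A## and B share pitch class 11, while C is pitch class 0.

C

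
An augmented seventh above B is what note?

A##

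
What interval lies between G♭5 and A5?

The letter names run G→A, a span of 1 letter step, so the interval is some kind of second.
Gb to A is 3 semitones. A major second is 2, so 3 makes it augmented.

augmented second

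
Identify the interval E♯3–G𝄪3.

major third

Counting letters E–F–G gives a third.
E#→G## = 4 semitones, exactly the major third.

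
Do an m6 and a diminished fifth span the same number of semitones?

No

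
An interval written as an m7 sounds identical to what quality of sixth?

augmented

A minor seventh spans 10 semitones.
A sixth spanning 10 semitones is augmented (the major sixth is 9).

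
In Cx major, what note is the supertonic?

D##

Degree 2 takes the letter 1 step above C, which is D.
In major, degree 2 sits 2 semitones above the tonic. C## + 2 semitones is pitch class 4, spelled on D as D##.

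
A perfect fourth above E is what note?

E up a perfect fourth is A, so the target letter is A.
From E, a perfect fourth is 5 semitones up: A.

A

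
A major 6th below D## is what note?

F##

A sixth below D lands on the letter F.
A major sixth spans 9 semitones, so D## moves to pitch class 7. On the letter F that is F##.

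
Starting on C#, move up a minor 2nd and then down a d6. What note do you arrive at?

A minor second up from C# is D (letter D, 1 semitone up).
A diminished sixth down from D is F## (letter F, 7 semitones down).

F##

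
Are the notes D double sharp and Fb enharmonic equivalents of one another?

Yes

D## = pitch class 4 and Fb = pitch class 4 — the same pitch class, so they are enharmonic equivalents.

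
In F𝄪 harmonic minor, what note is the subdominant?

B#

Degree 4 takes the letter 3 steps above F, which is B.
In harmonic minor, degree 4 sits 5 semitones above the tonic. F## + 5 semitones is pitch class 0, spelled on B as B#.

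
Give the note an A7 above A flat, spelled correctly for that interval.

A up a major seventh is G#, so the target letter is G.
From Ab, an augmented seventh is 12 semitones up: G#.

G#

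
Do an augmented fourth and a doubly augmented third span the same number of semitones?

An augmented fourth spans 6 semitones; a doubly augmented third spans 6.
They are enharmonically equivalent.

Yes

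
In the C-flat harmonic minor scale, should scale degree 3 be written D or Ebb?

Each scale degree takes a distinct letter name. Degree 3 of a scale on C must use the letter E.
Ebb and D are enharmonically the same pitch, but only Ebb uses the letter E, so it is the correct spelling here.

Ebb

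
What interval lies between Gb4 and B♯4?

doubly augmented third

The letter names run G→B, a span of 2 letter steps, so the interval is some kind of third.
Gb to B# is 6 semitones. A major third is 4, so 6 makes it doubly augmented.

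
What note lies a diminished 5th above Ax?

E#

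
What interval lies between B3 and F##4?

augmented fifth

Counting letters B–C–D–E–F gives a fifth.
B→F## = 8 semitones, 1 wider than the perfect fifth (7), so augmented.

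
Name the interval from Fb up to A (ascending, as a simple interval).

Counting letters F–G–A gives a third.
Fb→A = 5 semitones, 1 wider than the major third (4), so augmented.

augmented third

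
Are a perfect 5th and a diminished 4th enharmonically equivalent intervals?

No

A perfect fifth spans 7 semitones; a diminished fourth spans 4.
The spans differ, so they are not enharmonic equivalents.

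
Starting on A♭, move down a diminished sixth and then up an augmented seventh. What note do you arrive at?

A diminished sixth down from Ab is C# (letter C, 7 semitones down).
An augmented seventh up from C# is B## (letter B, 12 semitones up).

B##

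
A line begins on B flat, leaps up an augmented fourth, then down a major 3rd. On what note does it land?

An augmented fourth up from Bb is E (letter E, 6 semitones up).
A major third down from E is C (letter C, 4 semitones down).

C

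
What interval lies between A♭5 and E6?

Counting letters A–B–C–D–E gives a fifth.
Ab→E = 8 semitones, 1 wider than the perfect fifth (7), so augmented.

augmented fifth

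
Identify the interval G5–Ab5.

minor second

The letter names run G→A, a span of 1 letter step, so the interval is some kind of second.
G to Ab is 1 semitone. A major second is 2, so 1 makes it minor.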